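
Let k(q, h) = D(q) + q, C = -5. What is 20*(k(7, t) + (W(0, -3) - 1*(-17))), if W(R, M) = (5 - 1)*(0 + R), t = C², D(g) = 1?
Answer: 500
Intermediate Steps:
t = 25 (t = (-5)² = 25)
W(R, M) = 4*R
k(q, h) = 1 + q
20*(k(7, t) + (W(0, -3) - 1*(-17))) = 20*((1 + 7) + (4*0 - 1*(-17))) = 20*(8 + (0 + 17)) = 20*(8 + 17) = 20*25 = 500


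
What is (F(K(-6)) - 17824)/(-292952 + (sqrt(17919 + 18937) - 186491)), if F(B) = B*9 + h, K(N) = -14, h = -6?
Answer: 8608878508/229865553393 + 35912*sqrt(9214)/229865553393 ≈ 0.037467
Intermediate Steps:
F(B) = -6 + 9*B (F(B) = B*9 - 6 = 9*B - 6 = -6 + 9*B)
(F(K(-6)) - 17824)/(-292952 + (sqrt(17919 + 18937) - 186491)) = ((-6 + 9*(-14)) - 17824)/(-292952 + (sqrt(17919 + 18937) - 186491)) = ((-6 - 126) - 17824)/(-292952 + (sqrt(36856) - 186491)) = (-132 - 17824)/(-292952 + (2*sqrt(9214) - 186491)) = -17956/(-292952 + (-186491 + 2*sqrt(9214))) = -17956/(-479443 + 2*sqrt(9214))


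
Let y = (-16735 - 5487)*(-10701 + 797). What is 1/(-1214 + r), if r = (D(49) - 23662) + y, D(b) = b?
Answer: 1/220061861 ≈ 4.5442e-9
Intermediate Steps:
y = 220086688 (y = -22222*(-9904) = 220086688)
r = 220063075 (r = (49 - 23662) + 220086688 = -23613 + 220086688 = 220063075)
1/(-1214 + r) = 1/(-1214 + 220063075) = 1/220061861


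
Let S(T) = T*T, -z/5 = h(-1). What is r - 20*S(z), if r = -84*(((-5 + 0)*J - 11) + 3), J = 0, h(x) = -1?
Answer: 172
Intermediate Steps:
z = 5 (z = -5*(-1) = 5)
S(T) = T**2
r = 672 (r = -84*(((-5 + 0)*0 - 11) + 3) = -84*((-5*0 - 11) + 3) = -84*((0 - 11) + 3) = -84*(-11 + 3) = -84*(-8) = 672)
r - 20*S(z) = 672 - 20*5**2 = 672 - 20*25 = 672 - 500 = 172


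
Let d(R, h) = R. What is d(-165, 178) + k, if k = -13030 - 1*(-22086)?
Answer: 8891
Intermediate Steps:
k = 9056 (k = -13030 + 22086 = 9056)
d(-165, 178) + k = -165 + 9056 = 8891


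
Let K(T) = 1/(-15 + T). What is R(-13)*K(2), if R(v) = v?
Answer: 1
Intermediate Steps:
R(-13)*K(2) = -13/(-15 + 2) = -13/(-13) = -13*(-1/13) = 1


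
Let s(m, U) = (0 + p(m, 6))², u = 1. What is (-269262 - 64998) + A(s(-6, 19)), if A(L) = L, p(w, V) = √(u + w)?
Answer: -334265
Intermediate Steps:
p(w, V) = √(1 + w)
s(m, U) = 1 + m (s(m, U) = (0 + √(1 + m))² = (√(1 + m))² = 1 + m)
(-269262 - 64998) + A(s(-6, 19)) = (-269262 - 64998) + (1 - 6) = -334260 - 5 = -334265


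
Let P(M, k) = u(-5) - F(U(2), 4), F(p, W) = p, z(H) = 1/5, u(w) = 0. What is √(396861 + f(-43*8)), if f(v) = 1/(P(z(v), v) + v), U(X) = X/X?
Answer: 2*√11809095045/345 ≈ 629.97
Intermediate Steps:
z(H) = ⅕
U(X) = 1
P(M, k) = -1 (P(M, k) = 0 - 1*1 = 0 - 1 = -1)
f(v) = 1/(-1 + v)
√(396861 + f(-43*8)) = √(396861 + 1/(-1 - 43*8)) = √(396861 + 1/(-1 - 344)) = √(396861 + 1/(-345)) = √(396861 - 1/345) = √(136917044/345) = 2*√11809095045/345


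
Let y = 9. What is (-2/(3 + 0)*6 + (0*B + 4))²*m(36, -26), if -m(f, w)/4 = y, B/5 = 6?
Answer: 0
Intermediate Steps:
B = 30 (B = 5*6 = 30)
m(f, w) = -36 (m(f, w) = -4*9 = -36)
(-2/(3 + 0)*6 + (0*B + 4))²*m(36, -26) = (-2/(3 + 0)*6 + (0*30 + 4))²*(-36) = (-2/3*6 + (0 + 4))²*(-36) = (-2*⅓*6 + 4)²*(-36) = (-⅔*6 + 4)²*(-36) = (-4 + 4)²*(-36) = 0²*(-36) = 0*(-36) = 0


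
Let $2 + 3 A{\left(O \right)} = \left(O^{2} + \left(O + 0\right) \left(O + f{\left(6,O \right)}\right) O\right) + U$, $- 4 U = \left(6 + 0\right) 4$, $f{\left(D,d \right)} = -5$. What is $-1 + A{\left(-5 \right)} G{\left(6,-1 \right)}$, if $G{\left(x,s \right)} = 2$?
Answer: $- \frac{469}{3} \approx -156.33$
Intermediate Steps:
$U = -6$ ($U = - \frac{\left(6 + 0\right) 4}{4} = - \frac{6 \cdot 4}{4} = \left(- \frac{1}{4}\right) 24 = -6$)
$A{\left(O \right)} = - \frac{8}{3} + \frac{O^{2}}{3} + \frac{O^{2} \left(-5 + O\right)}{3}$ ($A{\left(O \right)} = - \frac{2}{3} + \frac{\left(O^{2} + \left(O + 0\right) \left(O - 5\right) O\right) - 6}{3} = - \frac{2}{3} + \frac{\left(O^{2} + O \left(-5 + O\right) O\right) - 6}{3} = - \frac{2}{3} + \frac{\left(O^{2} + O^{2} \left(-5 + O\right)\right) - 6}{3} = - \frac{2}{3} + \frac{-6 + O^{2} + O^{2} \left(-5 + O\right)}{3} = - \frac{2}{3} + \left(-2 + \frac{O^{2}}{3} + \frac{O^{2} \left(-5 + O\right)}{3}\right) = - \frac{8}{3} + \frac{O^{2}}{3} + \frac{O^{2} \left(-5 + O\right)}{3}$)
$-1 + A{\left(-5 \right)} G{\left(6,-1 \right)} = -1 + \left(- \frac{8}{3} - \frac{4 \left(-5\right)^{2}}{3} + \frac{\left(-5\right)^{3}}{3}\right) 2 = -1 + \left(- \frac{8}{3} - \frac{100}{3} + \frac{1}{3} \left(-125\right)\right) 2 = -1 + \left(- \frac{8}{3} - \frac{100}{3} - \frac{125}{3}\right) 2 = -1 - \frac{466}{3} = - \frac{469}{3}$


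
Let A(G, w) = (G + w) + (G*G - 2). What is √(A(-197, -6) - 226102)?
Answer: I*√187498 ≈ 433.01*I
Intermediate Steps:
A(G, w) = -2 + G + w + G² (A(G, w) = (G + w) + (G² - 2) = (G + w) + (-2 + G²) = -2 + G + w + G²)
√(A(-197, -6) - 226102) = √((-2 - 197 - 6 + (-197)²) - 226102) = √((-2 - 197 - 6 + 38809) - 226102) = √(38604 - 226102) = √(-187498) = I*√187498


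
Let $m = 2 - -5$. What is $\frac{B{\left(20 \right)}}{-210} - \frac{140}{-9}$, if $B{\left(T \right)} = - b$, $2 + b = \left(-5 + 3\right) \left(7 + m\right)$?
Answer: $\frac{971}{63} \approx 15.413$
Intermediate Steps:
$m = 7$ ($m = 2 + 5 = 7$)
$b = -30$ ($b = -2 + \left(-5 + 3\right) \left(7 + 7\right) = -2 - 28 = -30$)
$B{\left(T \right)} = 30$ ($B{\left(T \right)} = \left(-1\right) \left(-30\right) = 30$)
$\frac{B{\left(20 \right)}}{-210} - \frac{140}{-9} = \frac{30}{-210} - \frac{140}{-9} = 30 \left(- \frac{1}{210}\right) - - \frac{140}{9} = - \frac{1}{7} + \frac{140}{9} = \frac{971}{63}$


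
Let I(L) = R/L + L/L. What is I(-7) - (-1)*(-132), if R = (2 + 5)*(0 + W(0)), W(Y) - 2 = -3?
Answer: -130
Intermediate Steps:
W(Y) = -1 (W(Y) = 2 - 3 = -1)
R = -7 (R = (2 + 5)*(0 - 1) = 7*(-1) = -7)
I(L) = 1 - 7/L (I(L) = -7/L + L/L = -7/L + 1 = 1 - 7/L)
I(-7) - (-1)*(-132) = (-7 - 7)/(-7) - (-1)*(-132) = -1/7*(-14) - 1*132 = 2 - 132 = -130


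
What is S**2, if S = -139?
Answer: 19321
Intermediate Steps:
S**2 = (-139)**2 = 19321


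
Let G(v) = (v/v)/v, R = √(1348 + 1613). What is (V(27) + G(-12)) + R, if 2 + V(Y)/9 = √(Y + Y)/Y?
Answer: -217/12 + √6 + 3*√329 ≈ 38.781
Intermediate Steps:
R = 3*√329 (R = √2961 = 3*√329 ≈ 54.415)
V(Y) = -18 + 9*√2/√Y (V(Y) = -18 + 9*(√(Y + Y)/Y) = -18 + 9*(√(2*Y)/Y) = -18 + 9*((√2*√Y)/Y) = -18 + 9*(√2/√Y) = -18 + 9*√2/√Y)
G(v) = 1/v
(V(27) + G(-12)) + R = ((-18 + 9*√2/√27) + 1/(-12)) + 3*√329 = ((-18 + 9*√2*(√3/9)) - 1/12) + 3*√329 = ((-18 + √6) - 1/12) + 3*√329 = (-217/12 + √6) + 3*√329 = -217/12 + √6 + 3*√329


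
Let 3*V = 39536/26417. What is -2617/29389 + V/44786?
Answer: -663389179997/7450815337161 ≈ -0.089036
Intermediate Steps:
V = 39536/79251 (V = (39536/26417)/3 = (39536*(1/26417))/3 = (⅓)*(39536/26417) = 39536/79251 ≈ 0.49887)
-2617/29389 + V/44786 = -2617/29389 + (39536/79251)/44786 = -2617*1/29389 + (39536/79251)*(1/44786) = -2617/29389 + 2824/253523949 = -663389179997/7450815337161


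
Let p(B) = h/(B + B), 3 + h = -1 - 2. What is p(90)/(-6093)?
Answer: 1/182790 ≈ 5.4708e-6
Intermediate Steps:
h = -6 (h = -3 + (-1 - 2) = -3 - 3 = -6)
p(B) = -3/B (p(B) = -6/(B + B) = -6/(2*B) = (1/(2*B))*(-6) = -3/B)
p(90)/(-6093) = -3/90/(-6093) = -3*1/90*(-1/6093) = -1/30*(-1/6093) = 1/182790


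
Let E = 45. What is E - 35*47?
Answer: -1600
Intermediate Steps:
E - 35*47 = 45 - 35*47 = 45 - 1645 = -1600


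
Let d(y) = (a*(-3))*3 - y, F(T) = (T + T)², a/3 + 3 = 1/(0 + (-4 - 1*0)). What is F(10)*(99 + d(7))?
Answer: 71900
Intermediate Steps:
a = -39/4 (a = -9 + 3/(0 + (-4 - 1*0)) = -9 + 3/(0 + (-4 + 0)) = -9 + 3/(0 - 4) = -9 + 3/(-4) = -9 + 3*(-¼) = -9 - ¾ = -39/4 ≈ -9.7500)
F(T) = 4*T² (F(T) = (2*T)² = 4*T²)
d(y) = 351/4 - y (d(y) = -39/4*(-3)*3 - y = (117/4)*3 - y = 351/4 - y)
F(10)*(99 + d(7)) = (4*10²)*(99 + (351/4 - 1*7)) = (4*100)*(99 + (351/4 - 7)) = 400*(99 + 323/4) = 400*(719/4) = 71900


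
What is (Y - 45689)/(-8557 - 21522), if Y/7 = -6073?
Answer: 12600/4297 ≈ 2.9323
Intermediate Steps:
Y = -42511 (Y = 7*(-6073) = -42511)
(Y - 45689)/(-8557 - 21522) = (-42511 - 45689)/(-8557 - 21522) = -88200/(-30079) = -88200*(-1/30079) = 12600/4297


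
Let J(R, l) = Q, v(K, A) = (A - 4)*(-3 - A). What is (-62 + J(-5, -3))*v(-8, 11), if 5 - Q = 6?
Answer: 6174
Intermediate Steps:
Q = -1 (Q = 5 - 1*6 = 5 - 6 = -1)
v(K, A) = (-4 + A)*(-3 - A)
J(R, l) = -1
(-62 + J(-5, -3))*v(-8, 11) = (-62 - 1)*(12 + 11 - 1*11²) = -63*(12 + 11 - 1*121) = -63*(12 + 11 - 121) = -63*(-98) = 6174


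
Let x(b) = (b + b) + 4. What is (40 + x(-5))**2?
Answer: 1156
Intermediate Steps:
x(b) = 4 + 2*b (x(b) = 2*b + 4 = 4 + 2*b)
(40 + x(-5))**2 = (40 + (4 + 2*(-5)))**2 = (40 + (4 - 10))**2 = (40 - 6)**2 = 34**2 = 1156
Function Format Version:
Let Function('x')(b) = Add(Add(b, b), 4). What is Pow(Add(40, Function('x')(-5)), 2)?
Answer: 1156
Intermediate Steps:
Function('x')(b) = Add(4, Mul(2, b)) (Function('x')(b) = Add(Mul(2, b), 4) = Add(4, Mul(2, b)))
Pow(Add(40, Function('x')(-5)), 2) = Pow(Add(40, Add(4, Mul(2, -5))), 2) = Pow(Add(40, Add(4, -10)), 2) = Pow(Add(40, -6), 2) = Pow(34, 2) = 1156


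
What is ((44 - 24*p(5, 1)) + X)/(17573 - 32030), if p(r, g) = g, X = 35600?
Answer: -35620/14457 ≈ -2.4639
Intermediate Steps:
((44 - 24*p(5, 1)) + X)/(17573 - 32030) = ((44 - 24*1) + 35600)/(17573 - 32030) = ((44 - 24) + 35600)/(-14457) = (20 + 35600)*(-1/14457) = 35620*(-1/14457) = -35620/14457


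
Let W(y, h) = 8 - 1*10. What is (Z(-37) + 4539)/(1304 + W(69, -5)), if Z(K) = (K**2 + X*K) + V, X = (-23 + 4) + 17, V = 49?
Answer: 6031/1302 ≈ 4.6321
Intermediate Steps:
X = -2 (X = -19 + 17 = -2)
Z(K) = 49 + K**2 - 2*K (Z(K) = (K**2 - 2*K) + 49 = 49 + K**2 - 2*K)
W(y, h) = -2 (W(y, h) = 8 - 10 = -2)
(Z(-37) + 4539)/(1304 + W(69, -5)) = ((49 + (-37)**2 - 2*(-37)) + 4539)/(1304 - 2) = ((49 + 1369 + 74) + 4539)/1302 = (1492 + 4539)*(1/1302) = 6031*(1/1302) = 6031/1302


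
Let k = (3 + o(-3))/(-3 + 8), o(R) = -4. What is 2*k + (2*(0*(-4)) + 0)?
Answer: -2/5 ≈ -0.40000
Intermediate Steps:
k = -1/5 (k = (3 - 4)/(-3 + 8) = -1/5 ≈ -0.20000)
2*k + (2*(0*(-4)) + 0) = 2*(-1/5) + (2*(0*(-4)) + 0) = -2/5 + (2*0 + 0) = -2/5 + (0 + 0) = -2/5 + 0 = -2/5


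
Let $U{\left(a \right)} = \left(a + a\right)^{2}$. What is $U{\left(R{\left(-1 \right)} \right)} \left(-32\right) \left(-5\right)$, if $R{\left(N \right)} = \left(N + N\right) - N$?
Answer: $640$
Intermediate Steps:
$R{\left(N \right)} = N$ ($R{\left(N \right)} = 2 N - N = N$)
$U{\left(a \right)} = 4 a^{2}$ ($U{\left(a \right)} = \left(2 a\right)^{2} = 4 a^{2}$)
$U{\left(R{\left(-1 \right)} \right)} \left(-32\right) \left(-5\right) = 4 \left(-1\right)^{2} \left(-32\right) \left(-5\right) = 4 \cdot 1 \left(-32\right) \left(-5\right) = 4 \left(-32\right) \left(-5\right) = \left(-128\right) \left(-5\right) = 640$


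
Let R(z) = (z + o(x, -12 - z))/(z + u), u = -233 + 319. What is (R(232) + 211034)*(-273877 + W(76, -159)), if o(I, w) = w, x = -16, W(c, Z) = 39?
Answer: -3062823262400/53 ≈ -5.7789e+10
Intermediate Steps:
u = 86
R(z) = -12/(86 + z) (R(z) = (z + (-12 - z))/(z + 86) = -12/(86 + z))
(R(232) + 211034)*(-273877 + W(76, -159)) = (-12/(86 + 232) + 211034)*(-273877 + 39) = (-12/318 + 211034)*(-273838) = (-12*1/318 + 211034)*(-273838) = (-2/53 + 211034)*(-273838) = (11184800/53)*(-273838) = -3062823262400/53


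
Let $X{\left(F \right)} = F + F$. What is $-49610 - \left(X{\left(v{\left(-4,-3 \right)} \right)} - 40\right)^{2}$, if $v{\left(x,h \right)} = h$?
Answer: $-51726$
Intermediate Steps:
$X{\left(F \right)} = 2 F$
$-49610 - \left(X{\left(v{\left(-4,-3 \right)} \right)} - 40\right)^{2} = -49610 - \left(2 \left(-3\right) - 40\right)^{2} = -49610 - \left(-6 - 40\right)^{2} = -49610 - \left(-46\right)^{2} = -49610 - 2116 = -51726$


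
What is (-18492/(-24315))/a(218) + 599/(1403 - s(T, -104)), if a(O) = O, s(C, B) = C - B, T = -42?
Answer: 533316517/1184699745 ≈ 0.45017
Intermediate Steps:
(-18492/(-24315))/a(218) + 599/(1403 - s(T, -104)) = -18492/(-24315)/218 + 599/(1403 - (-42 - 1*(-104))) = -18492*(-1/24315)*(1/218) + 599/(1403 - (-42 + 104)) = (6164/8105)*(1/218) + 599/(1403 - 1*62) = 3082/883445 + 599/(1403 - 62) = 3082/883445 + 599/1341 = 533316517/1184699745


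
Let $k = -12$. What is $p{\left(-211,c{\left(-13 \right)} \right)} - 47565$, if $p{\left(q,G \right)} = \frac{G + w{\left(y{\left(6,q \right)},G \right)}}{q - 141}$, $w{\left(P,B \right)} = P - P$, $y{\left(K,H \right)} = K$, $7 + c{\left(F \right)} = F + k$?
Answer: $- \frac{523214}{11} \approx -47565.0$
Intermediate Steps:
$c{\left(F \right)} = -19 + F$ ($c{\left(F \right)} = -7 + \left(F - 12\right) = -7 + \left(-12 + F\right) = -19 + F$)
$w{\left(P,B \right)} = 0$
$p{\left(q,G \right)} = \frac{G}{-141 + q}$ ($p{\left(q,G \right)} = \frac{G + 0}{q - 141} = \frac{G}{-141 + q}$)
$p{\left(-211,c{\left(-13 \right)} \right)} - 47565 = \frac{-19 - 13}{-141 - 211} - 47565 = - \frac{32}{-352} - 47565 = \left(-32\right) \left(- \frac{1}{352}\right) - 47565 = \frac{1}{11} - 47565 = - \frac{523214}{11}$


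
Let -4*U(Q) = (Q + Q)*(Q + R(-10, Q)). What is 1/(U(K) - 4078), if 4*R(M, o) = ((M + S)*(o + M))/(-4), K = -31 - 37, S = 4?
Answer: -2/14769 ≈ -0.00013542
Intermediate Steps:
K = -68
R(M, o) = -(4 + M)*(M + o)/16 (R(M, o) = (((M + 4)*(o + M))/(-4))/4 = (((4 + M)*(M + o))*(-¼))/4 = (-(4 + M)*(M + o)/4)/4 = -(4 + M)*(M + o)/16)
U(Q) = -Q*(-15/4 + 11*Q/8)/2 (U(Q) = -(Q + Q)*(Q + (-¼*(-10) - Q/4 - 1/16*(-10)² - 1/16*(-10)*Q))/4 = -2*Q*(Q + (5/2 - Q/4 - 1/16*100 + 5*Q/8))/4 = -2*Q*(Q + (5/2 - Q/4 - 25/4 + 5*Q/8))/4 = -2*Q*(Q + (-15/4 + 3*Q/8))/4 = -2*Q*(-15/4 + 11*Q/8)/4 = -Q*(-15/4 + 11*Q/8)/2)
1/(U(K) - 4078) = 1/((1/16)*(-68)*(30 - 11*(-68)) - 4078) = 1/((1/16)*(-68)*(30 + 748) - 4078) = 1/((1/16)*(-68)*778 - 4078) = 1/(-6613/2 - 4078) = 1/(-14769/2) = -2/14769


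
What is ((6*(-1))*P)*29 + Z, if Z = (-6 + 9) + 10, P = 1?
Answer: -161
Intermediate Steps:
Z = 13 (Z = 3 + 10 = 13)
((6*(-1))*P)*29 + Z = ((6*(-1))*1)*29 + 13 = -6*1*29 + 13 = -6*29 + 13 = -174 + 13 = -161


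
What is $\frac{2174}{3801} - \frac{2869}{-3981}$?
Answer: $\frac{2173307}{1681309} \approx 1.2926$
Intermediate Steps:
$\frac{2174}{3801} - \frac{2869}{-3981} = 2174 \cdot \frac{1}{3801} - - \frac{2869}{3981} = \frac{2174}{3801} + \frac{2869}{3981} = \frac{2173307}{1681309}$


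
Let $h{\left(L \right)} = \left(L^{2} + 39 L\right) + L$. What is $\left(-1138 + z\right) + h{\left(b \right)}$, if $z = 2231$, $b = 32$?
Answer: $3397$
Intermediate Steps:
$h{\left(L \right)} = L^{2} + 40 L$
$\left(-1138 + z\right) + h{\left(b \right)} = \left(-1138 + 2231\right) + 32 \left(40 + 32\right) = 1093 + 32 \cdot 72 = 1093 + 2304 = 3397$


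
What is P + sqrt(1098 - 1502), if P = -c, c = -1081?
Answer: 1081 + 2*I*sqrt(101) ≈ 1081.0 + 20.1*I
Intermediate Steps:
P = 1081 (P = -1*(-1081) = 1081)
P + sqrt(1098 - 1502) = 1081 + sqrt(1098 - 1502) = 1081 + sqrt(-404) = 1081 + 2*I*sqrt(101)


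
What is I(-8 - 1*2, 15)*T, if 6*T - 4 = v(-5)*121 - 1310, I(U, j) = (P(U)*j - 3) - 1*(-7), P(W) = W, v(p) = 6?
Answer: 42340/3 ≈ 14113.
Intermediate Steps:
I(U, j) = 4 + U*j (I(U, j) = (U*j - 3) - 1*(-7) = (-3 + U*j) + 7 = 4 + U*j)
T = -290/3 (T = 2/3 + (6*121 - 1310)/6 = 2/3 + (726 - 1310)/6 = 2/3 + (1/6)*(-584) = 2/3 - 292/3 = -290/3 ≈ -96.667)
I(-8 - 1*2, 15)*T = (4 + (-8 - 1*2)*15)*(-290/3) = (4 + (-8 - 2)*15)*(-290/3) = (4 - 10*15)*(-290/3) = (4 - 150)*(-290/3) = -146*(-290/3) = 42340/3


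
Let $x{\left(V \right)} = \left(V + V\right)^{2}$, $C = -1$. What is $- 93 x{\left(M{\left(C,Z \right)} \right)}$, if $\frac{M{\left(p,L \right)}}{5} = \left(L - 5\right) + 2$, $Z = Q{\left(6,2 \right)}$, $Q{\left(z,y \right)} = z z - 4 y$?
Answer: $-5812500$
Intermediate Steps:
$Q{\left(z,y \right)} = z^{2} - 4 y$
$Z = 28$ ($Z = 6^{2} - 8 = 36 - 8 = 28$)
$M{\left(p,L \right)} = -15 + 5 L$ ($M{\left(p,L \right)} = 5 \left(\left(L - 5\right) + 2\right) = 5 \left(\left(-5 + L\right) + 2\right) = 5 \left(-3 + L\right) = -15 + 5 L$)
$x{\left(V \right)} = 4 V^{2}$ ($x{\left(V \right)} = \left(2 V\right)^{2} = 4 V^{2}$)
$- 93 x{\left(M{\left(C,Z \right)} \right)} = - 93 \cdot 4 \left(-15 + 5 \cdot 28\right)^{2} = - 93 \cdot 4 \left(-15 + 140\right)^{2} = - 93 \cdot 4 \cdot 125^{2} = - 93 \cdot 4 \cdot 15625 = \left(-93\right) 62500 = -5812500$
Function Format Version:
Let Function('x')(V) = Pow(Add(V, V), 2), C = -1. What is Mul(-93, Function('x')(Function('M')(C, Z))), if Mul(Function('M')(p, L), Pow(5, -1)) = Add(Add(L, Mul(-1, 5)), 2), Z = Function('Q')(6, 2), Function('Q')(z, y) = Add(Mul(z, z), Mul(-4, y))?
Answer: -5812500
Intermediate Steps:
Function('Q')(z, y) = Add(Pow(z, 2), Mul(-4, y))
Z = 28 (Z = Add(Pow(6, 2), Mul(-4, 2)) = Add(36, -8) = 28)
Function('M')(p, L) = Add(-15, Mul(5, L)) (Function('M')(p, L) = Mul(5, Add(Add(L, Mul(-1, 5)), 2)) = Mul(5, Add(Add(L, -5), 2)) = Mul(5, Add(Add(-5, L), 2)) = Mul(5, Add(-3, L)) = Add(-15, Mul(5, L)))
Function('x')(V) = Mul(4, Pow(V, 2)) (Function('x')(V) = Pow(Mul(2, V), 2) = Mul(4, Pow(V, 2)))
Mul(-93, Function('x')(Function('M')(C, Z))) = Mul(-93, Mul(4, Pow(Add(-15, Mul(5, 28)), 2))) = Mul(-93, Mul(4, Pow(Add(-15, 140), 2))) = Mul(-93, Mul(4, Pow(125, 2))) = Mul(-93, Mul(4, 15625)) = Mul(-93, 62500) = -5812500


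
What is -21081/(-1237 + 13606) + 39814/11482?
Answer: 41734554/23670143 ≈ 1.7632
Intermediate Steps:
-21081/(-1237 + 13606) + 39814/11482 = -21081/12369 + 39814*(1/11482) = -21081*1/12369 + 19907/5741 = -7027/4123 + 19907/5741 = 41734554/23670143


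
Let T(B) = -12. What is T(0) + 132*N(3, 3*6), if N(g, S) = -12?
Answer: -1596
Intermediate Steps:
T(0) + 132*N(3, 3*6) = -12 + 132*(-12) = -12 - 1584 = -1596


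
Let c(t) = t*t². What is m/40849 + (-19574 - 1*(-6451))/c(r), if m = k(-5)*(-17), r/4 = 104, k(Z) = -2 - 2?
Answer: 4359346701/2940772450304 ≈ 0.0014824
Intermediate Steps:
k(Z) = -4
r = 416 (r = 4*104 = 416)
m = 68 (m = -4*(-17) = 68)
c(t) = t³
m/40849 + (-19574 - 1*(-6451))/c(r) = 68/40849 + (-19574 - 1*(-6451))/(416³) = 68*(1/40849) + (-19574 + 6451)/71991296 = 68/40849 - 13123*1/71991296 = 68/40849 - 13123/71991296 = 4359346701/2940772450304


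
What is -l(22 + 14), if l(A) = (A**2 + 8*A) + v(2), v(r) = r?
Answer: -1586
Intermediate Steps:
l(A) = 2 + A**2 + 8*A (l(A) = (A**2 + 8*A) + 2 = 2 + A**2 + 8*A)
-l(22 + 14) = -(2 + (22 + 14)**2 + 8*(22 + 14)) = -(2 + 36**2 + 8*36) = -(2 + 1296 + 288) = -1*1586 = -1586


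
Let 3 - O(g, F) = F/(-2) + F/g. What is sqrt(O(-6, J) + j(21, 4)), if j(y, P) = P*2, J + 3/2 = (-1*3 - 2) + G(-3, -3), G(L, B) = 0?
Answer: 2*sqrt(15)/3 ≈ 2.5820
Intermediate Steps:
J = -13/2 (J = -3/2 + ((-1*3 - 2) + 0) = -3/2 + ((-3 - 2) + 0) = -3/2 + (-5 + 0) = -3/2 - 5 = -13/2 ≈ -6.5000)
O(g, F) = 3 + F/2 - F/g (O(g, F) = 3 - (F/(-2) + F/g) = 3 - (F*(-1/2) + F/g) = 3 - (-F/2 + F/g) = 3 + (F/2 - F/g) = 3 + F/2 - F/g)
j(y, P) = 2*P
sqrt(O(-6, J) + j(21, 4)) = sqrt((3 + (1/2)*(-13/2) - 1*(-13/2)/(-6)) + 2*4) = sqrt((3 - 13/4 - 1*(-13/2)*(-1/6)) + 8) = sqrt((3 - 13/4 - 13/12) + 8) = sqrt(-4/3 + 8) = sqrt(20/3) = 2*sqrt(15)/3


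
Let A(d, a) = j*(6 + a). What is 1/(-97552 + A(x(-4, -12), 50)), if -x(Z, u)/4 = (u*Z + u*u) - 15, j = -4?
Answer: -1/97776 ≈ -1.0227e-5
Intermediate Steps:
x(Z, u) = 60 - 4*u² - 4*Z*u (x(Z, u) = -4*((u*Z + u*u) - 15) = -4*((Z*u + u²) - 15) = -4*((u² + Z*u) - 15) = -4*(-15 + u² + Z*u) = 60 - 4*u² - 4*Z*u)
A(d, a) = -24 - 4*a (A(d, a) = -4*(6 + a) = -24 - 4*a)
1/(-97552 + A(x(-4, -12), 50)) = 1/(-97552 + (-24 - 4*50)) = 1/(-97552 + (-24 - 200)) = 1/(-97552 - 224) = 1/(-97776) = -1/97776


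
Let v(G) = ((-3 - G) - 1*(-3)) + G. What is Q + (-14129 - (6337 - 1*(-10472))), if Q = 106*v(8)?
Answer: -30938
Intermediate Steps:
v(G) = 0 (v(G) = ((-3 - G) + 3) + G = -G + G = 0)
Q = 0 (Q = 106*0 = 0)
Q + (-14129 - (6337 - 1*(-10472))) = 0 + (-14129 - (6337 - 1*(-10472))) = 0 + (-14129 - (6337 + 10472)) = 0 + (-14129 - 1*16809) = 0 + (-14129 - 16809) = 0 - 30938 = -30938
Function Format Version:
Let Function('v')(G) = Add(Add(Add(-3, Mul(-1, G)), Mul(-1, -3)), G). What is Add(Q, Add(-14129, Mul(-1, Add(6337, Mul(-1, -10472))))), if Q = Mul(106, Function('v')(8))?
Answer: -30938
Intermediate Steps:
Function('v')(G) = 0 (Function('v')(G) = Add(Add(Add(-3, Mul(-1, G)), 3), G) = Add(Mul(-1, G), G) = 0)
Q = 0 (Q = Mul(106, 0) = 0)
Add(Q, Add(-14129, Mul(-1, Add(6337, Mul(-1, -10472))))) = Add(0, Add(-14129, Mul(-1, Add(6337, Mul(-1, -10472))))) = Add(0, Add(-14129, Mul(-1, Add(6337, 10472)))) = Add(0, Add(-14129, Mul(-1, 16809))) = Add(0, Add(-14129, -16809)) = Add(0, -30938) = -30938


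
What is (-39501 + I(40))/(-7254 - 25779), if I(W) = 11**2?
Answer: 3580/3003 ≈ 1.1921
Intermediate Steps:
I(W) = 121
(-39501 + I(40))/(-7254 - 25779) = (-39501 + 121)/(-7254 - 25779) = -39380/(-33033) = -39380*(-1/33033) = 3580/3003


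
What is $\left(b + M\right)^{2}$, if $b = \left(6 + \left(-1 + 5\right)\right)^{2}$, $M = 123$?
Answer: $49729$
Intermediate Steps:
$b = 100$ ($b = \left(6 + 4\right)^{2} = 10^{2} = 100$)
$\left(b + M\right)^{2} = \left(100 + 123\right)^{2} = 223^{2} = 49729$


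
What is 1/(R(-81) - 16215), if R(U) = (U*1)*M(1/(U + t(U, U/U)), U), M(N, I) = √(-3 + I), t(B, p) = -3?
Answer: I/(3*(-5405*I + 54*√21)) ≈ -6.1542e-5 + 2.8176e-6*I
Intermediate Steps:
R(U) = U*√(-3 + U) (R(U) = (U*1)*√(-3 + U) = U*√(-3 + U))
1/(R(-81) - 16215) = 1/(-81*√(-3 - 81) - 16215) = 1/(-162*I*√21 - 16215) = 1/(-16215 - 162*I*√21)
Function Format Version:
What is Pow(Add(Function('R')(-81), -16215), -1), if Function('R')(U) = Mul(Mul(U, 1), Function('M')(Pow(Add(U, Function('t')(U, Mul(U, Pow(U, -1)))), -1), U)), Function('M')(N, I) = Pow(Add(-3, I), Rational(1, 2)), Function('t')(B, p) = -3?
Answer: Mul(Rational(1, 3), I, Pow(Add(Mul(-5405, I), Mul(54, Pow(21, Rational(1, 2)))), -1)) ≈ Add(-6.1542e-5, Mul(2.8176e-6, I))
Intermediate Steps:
Function('R')(U) = Mul(U, Pow(Add(-3, U), Rational(1, 2))) (Function('R')(U) = Mul(Mul(U, 1), Pow(Add(-3, U), Rational(1, 2))) = Mul(U, Pow(Add(-3, U), Rational(1, 2))))
Pow(Add(Function('R')(-81), -16215), -1) = Pow(Add(Mul(-81, Pow(Add(-3, -81), Rational(1, 2))), -16215), -1) = Pow(Add(Mul(-81, Pow(-84, Rational(1, 2))), -16215), -1) = Pow(Add(Mul(-81, Mul(2, I, Pow(21, Rational(1, 2)))), -16215), -1) = Pow(Add(Mul(-162, I, Pow(21, Rational(1, 2))), -16215), -1) = Pow(Add(-16215, Mul(-162, I, Pow(21, Rational(1, 2)))), -1)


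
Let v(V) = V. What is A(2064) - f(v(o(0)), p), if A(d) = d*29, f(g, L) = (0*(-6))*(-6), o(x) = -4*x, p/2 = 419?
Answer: 59856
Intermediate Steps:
p = 838 (p = 2*419 = 838)
f(g, L) = 0 (f(g, L) = 0*(-6) = 0)
A(d) = 29*d
A(2064) - f(v(o(0)), p) = 29*2064 - 1*0 = 59856 + 0 = 59856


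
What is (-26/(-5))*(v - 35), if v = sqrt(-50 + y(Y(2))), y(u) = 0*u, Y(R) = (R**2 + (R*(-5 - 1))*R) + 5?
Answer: -182 + 26*I*sqrt(2) ≈ -182.0 + 36.77*I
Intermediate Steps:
Y(R) = 5 - 5*R**2 (Y(R) = (R**2 + (R*(-6))*R) + 5 = (R**2 + (-6*R)*R) + 5 = (R**2 - 6*R**2) + 5 = -5*R**2 + 5 = 5 - 5*R**2)
y(u) = 0
v = 5*I*sqrt(2) (v = sqrt(-50 + 0) = sqrt(-50) = 5*I*sqrt(2) ≈ 7.0711*I)
(-26/(-5))*(v - 35) = (-26/(-5))*(5*I*sqrt(2) - 35) = (-26*(-1/5))*(-35 + 5*I*sqrt(2)) = 26*(-35 + 5*I*sqrt(2))/5 = -182 + 26*I*sqrt(2)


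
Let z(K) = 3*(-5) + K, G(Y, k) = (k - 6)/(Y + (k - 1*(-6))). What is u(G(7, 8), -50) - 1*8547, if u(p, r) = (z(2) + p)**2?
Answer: -3695786/441 ≈ -8380.5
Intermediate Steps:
G(Y, k) = (-6 + k)/(6 + Y + k) (G(Y, k) = (-6 + k)/(Y + (k + 6)) = (-6 + k)/(Y + (6 + k)) = (-6 + k)/(6 + Y + k))
z(K) = -15 + K
u(p, r) = (-13 + p)**2 (u(p, r) = ((-15 + 2) + p)**2 = (-13 + p)**2)
u(G(7, 8), -50) - 1*8547 = (-13 + (-6 + 8)/(6 + 7 + 8))**2 - 1*8547 = (-13 + 2/21)**2 - 8547 = (-271/21)**2 - 8547 = 73441/441 - 8547 = -3695786/441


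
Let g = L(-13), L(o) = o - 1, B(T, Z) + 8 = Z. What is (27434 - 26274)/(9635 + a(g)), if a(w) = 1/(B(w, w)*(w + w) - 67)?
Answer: 79605/661202 ≈ 0.12039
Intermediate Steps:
B(T, Z) = -8 + Z
L(o) = -1 + o
g = -14 (g = -1 - 13 = -14)
a(w) = 1/(-67 + 2*w*(-8 + w)) (a(w) = 1/((-8 + w)*(w + w) - 67) = 1/((-8 + w)*(2*w) - 67) = 1/(2*w*(-8 + w) - 67) = 1/(-67 + 2*w*(-8 + w)))
(27434 - 26274)/(9635 + a(g)) = (27434 - 26274)/(9635 + 1/(-67 + 2*(-14)*(-8 - 14))) = 1160/(9635 + 1/(-67 + 2*(-14)*(-22))) = 1160/(9635 + 1/(-67 + 616)) = 1160/(9635 + 1/549) = 1160/(5289616/549) = 1160*(549/5289616) = 79605/661202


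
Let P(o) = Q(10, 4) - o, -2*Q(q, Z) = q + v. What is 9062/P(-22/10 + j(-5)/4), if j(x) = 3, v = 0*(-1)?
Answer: -181240/71 ≈ -2552.7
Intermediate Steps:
v = 0
Q(q, Z) = -q/2 (Q(q, Z) = -(q + 0)/2 = -q/2)
P(o) = -5 - o (P(o) = -½*10 - o = -5 - o)
9062/P(-22/10 + j(-5)/4) = 9062/(-5 - (-22/10 + 3/4)) = 9062/(-5 - (-22*⅒ + 3*(¼))) = 9062/(-5 - (-11/5 + ¾)) = 9062/(-5 - 1*(-29/20)) = 9062/(-5 + 29/20) = 9062/(-71/20) = 9062*(-20/71) = -181240/71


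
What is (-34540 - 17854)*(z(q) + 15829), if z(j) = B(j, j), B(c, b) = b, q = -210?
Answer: -818341886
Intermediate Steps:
z(j) = j
(-34540 - 17854)*(z(q) + 15829) = (-34540 - 17854)*(-210 + 15829) = -52394*15619 = -818341886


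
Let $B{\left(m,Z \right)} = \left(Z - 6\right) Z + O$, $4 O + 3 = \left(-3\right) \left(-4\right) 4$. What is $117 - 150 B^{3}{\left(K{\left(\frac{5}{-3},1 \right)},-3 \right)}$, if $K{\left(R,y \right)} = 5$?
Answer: $- \frac{268614531}{32} \approx -8.3942 \cdot 10^{6}$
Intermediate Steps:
$O = \frac{45}{4}$ ($O = - \frac{3}{4} + \frac{\left(-3\right) \left(-4\right) 4}{4} = - \frac{3}{4} + \frac{12 \cdot 4}{4} = - \frac{3}{4} + \frac{1}{4} \cdot 48 = - \frac{3}{4} + 12 = \frac{45}{4} \approx 11.25$)
$B{\left(m,Z \right)} = \frac{45}{4} + Z \left(-6 + Z\right)$ ($B{\left(m,Z \right)} = \left(Z - 6\right) Z + \frac{45}{4} = \left(-6 + Z\right) Z + \frac{45}{4} = Z \left(-6 + Z\right) + \frac{45}{4} = \frac{45}{4} + Z \left(-6 + Z\right)$)
$117 - 150 B^{3}{\left(K{\left(\frac{5}{-3},1 \right)},-3 \right)} = 117 - 150 \left(\frac{45}{4} + \left(-3\right)^{2} - -18\right)^{3} = 117 - 150 \left(\frac{45}{4} + 9 + 18\right)^{3} = 117 - 150 \left(\frac{153}{4}\right)^{3} = 117 - \frac{268618275}{32} = - \frac{268614531}{32}$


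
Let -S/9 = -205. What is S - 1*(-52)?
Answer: 1897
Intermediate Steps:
S = 1845 (S = -9*(-205) = 1845)
S - 1*(-52) = 1845 - 1*(-52) = 1845 + 52 = 1897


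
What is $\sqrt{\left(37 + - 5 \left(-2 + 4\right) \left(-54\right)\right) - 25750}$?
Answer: $3 i \sqrt{2797} \approx 158.66 i$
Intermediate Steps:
$\sqrt{\left(37 + - 5 \left(-2 + 4\right) \left(-54\right)\right) - 25750} = \sqrt{\left(37 + \left(-5\right) 2 \left(-54\right)\right) - 25750} = \sqrt{\left(37 - -540\right) - 25750} = \sqrt{\left(37 + 540\right) - 25750} = \sqrt{577 - 25750} = \sqrt{-25173} = 3 i \sqrt{2797}$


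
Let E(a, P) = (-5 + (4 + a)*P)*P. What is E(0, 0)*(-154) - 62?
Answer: -62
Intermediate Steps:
E(a, P) = P*(-5 + P*(4 + a)) (E(a, P) = (-5 + P*(4 + a))*P = P*(-5 + P*(4 + a)))
E(0, 0)*(-154) - 62 = (0*(-5 + 4*0 + 0*0))*(-154) - 62 = (0*(-5 + 0 + 0))*(-154) - 62 = (0*(-5))*(-154) - 62 = 0*(-154) - 62 = 0 - 62 = -62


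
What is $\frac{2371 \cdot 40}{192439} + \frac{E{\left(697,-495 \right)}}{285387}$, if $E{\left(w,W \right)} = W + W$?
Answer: $\frac{8958529490}{18306529631} \approx 0.48936$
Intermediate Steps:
$E{\left(w,W \right)} = 2 W$
$\frac{2371 \cdot 40}{192439} + \frac{E{\left(697,-495 \right)}}{285387} = \frac{2371 \cdot 40}{192439} + \frac{2 \left(-495\right)}{285387} = 94840 \cdot \frac{1}{192439} - \frac{330}{95129} = \frac{94840}{192439} - \frac{330}{95129} = \frac{8958529490}{18306529631}$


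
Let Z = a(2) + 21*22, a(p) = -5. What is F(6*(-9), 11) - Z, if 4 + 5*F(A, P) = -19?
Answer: -2308/5 ≈ -461.60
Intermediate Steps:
F(A, P) = -23/5 (F(A, P) = -⅘ + (⅕)*(-19) = -⅘ - 19/5 = -23/5)
Z = 457 (Z = -5 + 21*22 = -5 + 462 = 457)
F(6*(-9), 11) - Z = -23/5 - 1*457 = -23/5 - 457 = -2308/5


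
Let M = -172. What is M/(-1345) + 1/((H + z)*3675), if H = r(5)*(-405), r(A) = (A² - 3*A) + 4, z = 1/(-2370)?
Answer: 113254587126/885624865405 ≈ 0.12788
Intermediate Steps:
z = -1/2370 ≈ -0.00042194
r(A) = 4 + A² - 3*A
H = -5670 (H = (4 + 5² - 3*5)*(-405) = (4 + 25 - 15)*(-405) = 14*(-405) = -5670)
M/(-1345) + 1/((H + z)*3675) = -172/(-1345) + 1/(-5670 - 1/2370*3675) = -172*(-1/1345) + (1/3675)/(-13437901/2370) = 172/1345 - 2370/13437901*1/3675 = 172/1345 - 158/3292285745 = 113254587126/885624865405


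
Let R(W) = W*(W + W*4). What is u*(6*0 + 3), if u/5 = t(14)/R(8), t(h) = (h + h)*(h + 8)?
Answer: 231/8 ≈ 28.875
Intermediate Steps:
R(W) = 5*W² (R(W) = W*(W + 4*W) = W*(5*W) = 5*W²)
t(h) = 2*h*(8 + h) (t(h) = (2*h)*(8 + h) = 2*h*(8 + h))
u = 77/8 (u = 5*((2*14*(8 + 14))/((5*8²))) = 5*((2*14*22)/((5*64))) = 5*(616/320) = 5*(616*(1/320)) = 5*(77/40) = 77/8 ≈ 9.6250)
u*(6*0 + 3) = 77*(6*0 + 3)/8 = 77*(0 + 3)/8 = (77/8)*3 = 231/8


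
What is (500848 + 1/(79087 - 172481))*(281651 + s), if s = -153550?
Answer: 5992077754217211/93394 ≈ 6.4159e+10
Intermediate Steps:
(500848 + 1/(79087 - 172481))*(281651 + s) = (500848 + 1/(79087 - 172481))*(281651 - 153550) = (500848 + 1/(-93394))*128101 = (500848 - 1/93394)*128101 = (46776198111/93394)*128101 = 5992077754217211/93394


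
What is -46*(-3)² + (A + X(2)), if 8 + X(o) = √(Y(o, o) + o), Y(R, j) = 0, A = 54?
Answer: -368 + √2 ≈ -366.59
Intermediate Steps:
X(o) = -8 + √o (X(o) = -8 + √(0 + o) = -8 + √o)
-46*(-3)² + (A + X(2)) = -46*(-3)² + (54 + (-8 + √2)) = -46*9 + (46 + √2) = -414 + (46 + √2) = -368 + √2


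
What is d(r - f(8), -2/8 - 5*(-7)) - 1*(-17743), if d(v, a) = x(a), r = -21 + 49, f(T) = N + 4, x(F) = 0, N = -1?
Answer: 17743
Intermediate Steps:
f(T) = 3 (f(T) = -1 + 4 = 3)
r = 28
d(v, a) = 0
d(r - f(8), -2/8 - 5*(-7)) - 1*(-17743) = 0 - 1*(-17743) = 0 + 17743 = 17743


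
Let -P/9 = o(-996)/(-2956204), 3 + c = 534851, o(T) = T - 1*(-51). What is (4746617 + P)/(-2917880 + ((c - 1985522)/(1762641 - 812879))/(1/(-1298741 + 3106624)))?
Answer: -605774097148834073/724799464045921964 ≈ -0.83578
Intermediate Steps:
o(T) = 51 + T (o(T) = T + 51 = 51 + T)
c = 534848 (c = -3 + 534851 = 534848)
P = -8505/2956204 (P = -9*(51 - 996)/(-2956204) = -(-8505)*(-1)/2956204 = -9*945/2956204 = -8505/2956204 ≈ -0.0028770)
(4746617 + P)/(-2917880 + ((c - 1985522)/(1762641 - 812879))/(1/(-1298741 + 3106624))) = (4746617 - 8505/2956204)/(-2917880 + ((534848 - 1985522)/(1762641 - 812879))/(1/(-1298741 + 3106624))) = 14031968153363/(2956204*(-2917880 + (-1450674/949762)/(1/1807883))) = 14031968153363/(2956204*(-2917880 + (-1450674*1/949762)/(1/1807883))) = 14031968153363/(2956204*(-2917880 - 725337/474881*1807883)) = 14031968153363/(2956204*(-2917880 - 119211311961/43171)) = 14031968153363/(2956204*(-245179109441/43171)) = (14031968153363/2956204)*(-43171/245179109441) = -605774097148834073/724799464045921964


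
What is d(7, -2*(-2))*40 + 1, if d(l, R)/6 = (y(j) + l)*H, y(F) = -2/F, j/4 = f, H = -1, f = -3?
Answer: -1719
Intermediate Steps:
j = -12 (j = 4*(-3) = -12)
d(l, R) = -1 - 6*l (d(l, R) = 6*((-2/(-12) + l)*(-1)) = 6*((-2*(-1/12) + l)*(-1)) = 6*((⅙ + l)*(-1)) = 6*(-⅙ - l) = -1 - 6*l)
d(7, -2*(-2))*40 + 1 = (-1 - 6*7)*40 + 1 = (-1 - 42)*40 + 1 = -43*40 + 1 = -1720 + 1 = -1719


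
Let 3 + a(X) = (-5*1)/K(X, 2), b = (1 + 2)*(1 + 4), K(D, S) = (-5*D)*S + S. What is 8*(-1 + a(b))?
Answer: -1174/37 ≈ -31.730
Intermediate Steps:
K(D, S) = S - 5*D*S (K(D, S) = -5*D*S + S = S - 5*D*S)
b = 15 (b = 3*5 = 15)
a(X) = -3 - 5/(2 - 10*X) (a(X) = -3 + (-5*1)/((2*(1 - 5*X))) = -3 - 5/(2 - 10*X))
8*(-1 + a(b)) = 8*(-1 + (11 - 30*15)/(2*(-1 + 5*15))) = 8*(-1 + (11 - 450)/(2*(-1 + 75))) = 8*(-1 + (½)*(-439)/74) = 8*(-1 + (½)*(1/74)*(-439)) = 8*(-1 - 439/148) = 8*(-587/148) = -1174/37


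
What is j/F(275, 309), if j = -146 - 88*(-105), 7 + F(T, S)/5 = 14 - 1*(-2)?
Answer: 9094/45 ≈ 202.09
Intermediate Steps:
F(T, S) = 45 (F(T, S) = -35 + 5*(14 - 1*(-2)) = -35 + 5*(14 + 2) = -35 + 5*16 = -35 + 80 = 45)
j = 9094 (j = -146 + 9240 = 9094)
j/F(275, 309) = 9094/45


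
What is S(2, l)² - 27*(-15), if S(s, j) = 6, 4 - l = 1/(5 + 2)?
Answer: 441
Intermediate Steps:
l = 27/7 (l = 4 - 1/(5 + 2) = 4 - 1/7 = 4 - 1*⅐ = 4 - ⅐ = 27/7 ≈ 3.8571)
S(2, l)² - 27*(-15) = 6² - 27*(-15) = 36 + 405 = 441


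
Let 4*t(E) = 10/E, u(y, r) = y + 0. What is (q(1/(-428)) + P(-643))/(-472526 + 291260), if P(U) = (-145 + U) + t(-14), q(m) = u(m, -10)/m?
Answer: 7347/1691816 ≈ 0.0043427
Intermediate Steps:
u(y, r) = y
t(E) = 5/(2*E) (t(E) = (10/E)/4 = 5/(2*E))
q(m) = 1 (q(m) = m/m = 1)
P(U) = -4065/28 + U (P(U) = (-145 + U) + (5/2)/(-14) = (-145 + U) + (5/2)*(-1/14) = (-145 + U) - 5/28 = -4065/28 + U)
(q(1/(-428)) + P(-643))/(-472526 + 291260) = (1 + (-4065/28 - 643))/(-472526 + 291260) = (1 - 22069/28)/(-181266) = -22041/28*(-1/181266) = 7347/1691816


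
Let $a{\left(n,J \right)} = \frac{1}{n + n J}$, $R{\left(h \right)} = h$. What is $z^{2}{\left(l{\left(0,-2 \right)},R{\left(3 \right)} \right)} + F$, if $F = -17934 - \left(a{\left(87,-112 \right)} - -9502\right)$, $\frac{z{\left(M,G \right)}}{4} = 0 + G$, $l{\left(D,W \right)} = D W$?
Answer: $- \frac{263558843}{9657} \approx -27292.0$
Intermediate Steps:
$z{\left(M,G \right)} = 4 G$ ($z{\left(M,G \right)} = 4 \left(0 + G\right) = 4 G$)
$a{\left(n,J \right)} = \frac{1}{n + J n}$
$F = - \frac{264949451}{9657}$ ($F = -17934 - \left(\frac{1}{87 \left(1 - 112\right)} - -9502\right) = -17934 - \left(\frac{1}{87 \left(-111\right)} + 9502\right) = -17934 - \left(\frac{1}{87} \left(- \frac{1}{111}\right) + 9502\right) = -17934 - \left(- \frac{1}{9657} + 9502\right) = -17934 - \frac{91760813}{9657} = - \frac{264949451}{9657} \approx -27436.0$)
$z^{2}{\left(l{\left(0,-2 \right)},R{\left(3 \right)} \right)} + F = \left(4 \cdot 3\right)^{2} - \frac{264949451}{9657} = 12^{2} - \frac{264949451}{9657} = 144 - \frac{264949451}{9657} = - \frac{263558843}{9657}$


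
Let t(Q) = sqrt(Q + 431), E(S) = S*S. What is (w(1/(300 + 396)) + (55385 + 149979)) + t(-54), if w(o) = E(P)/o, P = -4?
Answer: 216500 + sqrt(377) ≈ 2.1652e+5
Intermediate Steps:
E(S) = S**2
t(Q) = sqrt(431 + Q)
w(o) = 16/o (w(o) = (-4)**2/o = 16/o)
(w(1/(300 + 396)) + (55385 + 149979)) + t(-54) = (16/(1/(300 + 396)) + (55385 + 149979)) + sqrt(431 - 54) = (16/(1/696) + 205364) + sqrt(377) = (16*696 + 205364) + sqrt(377) = (11136 + 205364) + sqrt(377) = 216500 + sqrt(377)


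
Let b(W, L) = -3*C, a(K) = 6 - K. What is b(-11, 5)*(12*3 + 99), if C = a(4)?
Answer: -810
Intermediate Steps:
C = 2 (C = 6 - 1*4 = 6 - 4 = 2)
b(W, L) = -6 (b(W, L) = -3*2 = -6)
b(-11, 5)*(12*3 + 99) = -6*(12*3 + 99) = -6*(36 + 99) = -6*135 = -810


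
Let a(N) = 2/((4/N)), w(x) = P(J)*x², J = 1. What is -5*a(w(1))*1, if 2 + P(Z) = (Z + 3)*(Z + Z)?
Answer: -15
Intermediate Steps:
P(Z) = -2 + 2*Z*(3 + Z) (P(Z) = -2 + (Z + 3)*(Z + Z) = -2 + (3 + Z)*(2*Z) = -2 + 2*Z*(3 + Z))
w(x) = 6*x² (w(x) = (-2 + 2*1² + 6*1)*x² = (-2 + 2*1 + 6)*x² = (-2 + 2 + 6)*x² = 6*x²)
a(N) = N/2 (a(N) = 2*(N/4) = N/2)
-5*a(w(1))*1 = -5*6*1²/2*1 = -5*6*1/2*1 = -5*6/2*1 = -5*3*1 = -15*1 = -15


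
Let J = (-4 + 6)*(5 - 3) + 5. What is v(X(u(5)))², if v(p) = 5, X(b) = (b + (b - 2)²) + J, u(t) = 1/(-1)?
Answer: 25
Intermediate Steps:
J = 9 (J = 2*2 + 5 = 4 + 5 = 9)
u(t) = -1 (u(t) = 1*(-1) = -1)
X(b) = 9 + b + (-2 + b)² (X(b) = (b + (b - 2)²) + 9 = (b + (-2 + b)²) + 9 = 9 + b + (-2 + b)²)
v(X(u(5)))² = 5² = 25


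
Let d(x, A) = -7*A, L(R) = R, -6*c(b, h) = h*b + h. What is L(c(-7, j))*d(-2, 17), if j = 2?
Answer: -238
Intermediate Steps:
c(b, h) = -h/6 - b*h/6 (c(b, h) = -(h*b + h)/6 = -(b*h + h)/6 = -(h + b*h)/6 = -h/6 - b*h/6)
L(c(-7, j))*d(-2, 17) = (-⅙*2*(1 - 7))*(-7*17) = -⅙*2*(-6)*(-119) = 2*(-119) = -238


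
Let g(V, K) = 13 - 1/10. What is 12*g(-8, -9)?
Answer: 774/5 ≈ 154.80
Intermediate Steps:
g(V, K) = 129/10 (g(V, K) = 13 - 1*1/10 = 13 - 1/10 = 129/10)
12*g(-8, -9) = 12*(129/10) = 774/5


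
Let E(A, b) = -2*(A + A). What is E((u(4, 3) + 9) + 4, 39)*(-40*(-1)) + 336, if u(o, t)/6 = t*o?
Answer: -13264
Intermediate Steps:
u(o, t) = 6*o*t (u(o, t) = 6*(t*o) = 6*(o*t) = 6*o*t)
E(A, b) = -4*A
E((u(4, 3) + 9) + 4, 39)*(-40*(-1)) + 336 = (-4*((6*4*3 + 9) + 4))*(-40*(-1)) + 336 = -4*((72 + 9) + 4)*40 + 336 = -4*(81 + 4)*40 + 336 = -4*85*40 + 336 = -340*40 + 336 = -13600 + 336 = -13264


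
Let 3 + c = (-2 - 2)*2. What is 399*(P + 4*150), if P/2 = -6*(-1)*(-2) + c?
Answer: 221046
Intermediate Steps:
c = -11 (c = -3 + (-2 - 2)*2 = -3 - 4*2 = -3 - 8 = -11)
P = -46 (P = 2*(-6*(-1)*(-2) - 11) = 2*(6*(-2) - 11) = 2*(-12 - 11) = 2*(-23) = -46)
399*(P + 4*150) = 399*(-46 + 4*150) = 399*(-46 + 600) = 399*554 = 221046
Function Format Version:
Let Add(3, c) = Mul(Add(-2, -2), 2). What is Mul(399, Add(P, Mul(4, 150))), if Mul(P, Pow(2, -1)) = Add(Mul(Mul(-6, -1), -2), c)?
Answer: 221046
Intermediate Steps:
c = -11 (c = Add(-3, Mul(Add(-2, -2), 2)) = Add(-3, Mul(-4, 2)) = Add(-3, -8) = -11)
P = -46 (P = Mul(2, Add(Mul(Mul(-6, -1), -2), -11)) = Mul(2, Add(Mul(6, -2), -11)) = Mul(2, Add(-12, -11)) = Mul(2, -23) = -46)
Mul(399, Add(P, Mul(4, 150))) = Mul(399, Add(-46, Mul(4, 150))) = Mul(399, Add(-46, 600)) = Mul(399, 554) = 221046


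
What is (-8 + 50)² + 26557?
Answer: 28321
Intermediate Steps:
(-8 + 50)² + 26557 = 42² + 26557 = 1764 + 26557 = 28321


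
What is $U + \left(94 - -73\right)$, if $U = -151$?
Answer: $16$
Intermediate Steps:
$U + \left(94 - -73\right) = -151 + \left(94 - -73\right) = -151 + \left(94 + 73\right) = -151 + 167 = 16$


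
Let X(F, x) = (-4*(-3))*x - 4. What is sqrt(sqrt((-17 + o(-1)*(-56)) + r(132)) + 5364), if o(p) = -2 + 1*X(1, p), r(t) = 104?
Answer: sqrt(5364 + sqrt(1095)) ≈ 73.465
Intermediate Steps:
X(F, x) = -4 + 12*x (X(F, x) = 12*x - 4 = -4 + 12*x)
o(p) = -6 + 12*p (o(p) = -2 + 1*(-4 + 12*p) = -2 + (-4 + 12*p) = -6 + 12*p)
sqrt(sqrt((-17 + o(-1)*(-56)) + r(132)) + 5364) = sqrt(sqrt((-17 + (-6 + 12*(-1))*(-56)) + 104) + 5364) = sqrt(sqrt((-17 + (-6 - 12)*(-56)) + 104) + 5364) = sqrt(sqrt((-17 - 18*(-56)) + 104) + 5364) = sqrt(sqrt((-17 + 1008) + 104) + 5364) = sqrt(sqrt(991 + 104) + 5364) = sqrt(sqrt(1095) + 5364) = sqrt(5364 + sqrt(1095))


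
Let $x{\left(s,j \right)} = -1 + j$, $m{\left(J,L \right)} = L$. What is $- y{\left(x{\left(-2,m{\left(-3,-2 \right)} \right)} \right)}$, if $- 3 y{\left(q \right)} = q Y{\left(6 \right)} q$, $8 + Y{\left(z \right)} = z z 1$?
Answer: $84$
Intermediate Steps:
$Y{\left(z \right)} = -8 + z^{2}$ ($Y{\left(z \right)} = -8 + z z 1 = -8 + z^{2} \cdot 1 = -8 + z^{2}$)
$y{\left(q \right)} = - \frac{28 q^{2}}{3}$ ($y{\left(q \right)} = - \frac{q \left(-8 + 6^{2}\right) q}{3} = - \frac{q \left(-8 + 36\right) q}{3} = - \frac{q 28 q}{3} = - \frac{28 q q}{3} = - \frac{28 q^{2}}{3}$)
$- y{\left(x{\left(-2,m{\left(-3,-2 \right)} \right)} \right)} = - \frac{\left(-28\right) \left(-1 - 2\right)^{2}}{3} = - \frac{\left(-28\right) \left(-3\right)^{2}}{3} = - \frac{\left(-28\right) 9}{3} = \left(-1\right) \left(-84\right) = 84$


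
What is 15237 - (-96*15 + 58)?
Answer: 16619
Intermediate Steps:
15237 - (-96*15 + 58) = 15237 - (-1440 + 58) = 15237 - 1*(-1382) = 15237 + 1382 = 16619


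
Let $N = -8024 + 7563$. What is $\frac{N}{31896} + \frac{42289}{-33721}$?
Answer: $- \frac{1364395325}{1075565016} \approx -1.2685$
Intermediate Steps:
$N = -461$
$\frac{N}{31896} + \frac{42289}{-33721} = - \frac{461}{31896} + \frac{42289}{-33721} = \left(-461\right) \frac{1}{31896} + 42289 \left(- \frac{1}{33721}\right) = - \frac{461}{31896} - \frac{42289}{33721} = - \frac{1364395325}{1075565016}$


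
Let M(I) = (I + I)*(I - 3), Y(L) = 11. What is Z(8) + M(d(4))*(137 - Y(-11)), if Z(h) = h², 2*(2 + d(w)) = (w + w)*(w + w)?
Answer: 204184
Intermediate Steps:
d(w) = -2 + 2*w² (d(w) = -2 + ((w + w)*(w + w))/2 = -2 + ((2*w)*(2*w))/2 = -2 + (4*w²)/2 = -2 + 2*w²)
M(I) = 2*I*(-3 + I) (M(I) = (2*I)*(-3 + I) = 2*I*(-3 + I))
Z(8) + M(d(4))*(137 - Y(-11)) = 8² + (2*(-2 + 2*4²)*(-3 + (-2 + 2*4²)))*(137 - 1*11) = 64 + (2*(-2 + 2*16)*(-3 + (-2 + 2*16)))*(137 - 11) = 64 + (2*(-2 + 32)*(-3 + (-2 + 32)))*126 = 64 + (2*30*(-3 + 30))*126 = 64 + (2*30*27)*126 = 64 + 1620*126 = 64 + 204120 = 204184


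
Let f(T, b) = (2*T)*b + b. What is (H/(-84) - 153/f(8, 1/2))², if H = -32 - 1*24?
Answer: 2704/9 ≈ 300.44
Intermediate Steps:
H = -56 (H = -32 - 24 = -56)
f(T, b) = b + 2*T*b (f(T, b) = 2*T*b + b = b + 2*T*b)
(H/(-84) - 153/f(8, 1/2))² = (-56/(-84) - 153*2/(1 + 2*8))² = (-56*(-1/84) - 153*2/(1 + 16))² = (⅔ - 153/((½)*17))² = (⅔ - 153/17/2)² = (⅔ - 153*2/17)² = (⅔ - 18)² = (-52/3)² = 2704/9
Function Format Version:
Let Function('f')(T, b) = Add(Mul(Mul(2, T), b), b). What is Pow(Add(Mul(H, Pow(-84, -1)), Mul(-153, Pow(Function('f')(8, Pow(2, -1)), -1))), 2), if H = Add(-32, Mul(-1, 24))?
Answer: Rational(2704, 9) ≈ 300.44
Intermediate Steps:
H = -56 (H = Add(-32, -24) = -56)
Function('f')(T, b) = Add(b, Mul(2, T, b)) (Function('f')(T, b) = Add(Mul(2, T, b), b) = Add(b, Mul(2, T, b)))
Pow(Add(Mul(H, Pow(-84, -1)), Mul(-153, Pow(Function('f')(8, Pow(2, -1)), -1))), 2) = Pow(Add(Mul(-56, Pow(-84, -1)), Mul(-153, Pow(Mul(Pow(2, -1), Add(1, Mul(2, 8))), -1))), 2) = Pow(Add(Mul(-56, Rational(-1, 84)), Mul(-153, Pow(Mul(Rational(1, 2), Add(1, 16)), -1))), 2) = Pow(Add(Rational(2, 3), Mul(-153, Pow(Mul(Rational(1, 2), 17), -1))), 2) = Pow(Add(Rational(2, 3), Mul(-153, Pow(Rational(17, 2), -1))), 2) = Pow(Add(Rational(2, 3), Mul(-153, Rational(2, 17))), 2) = Pow(Add(Rational(2, 3), -18), 2) = Pow(Rational(-52, 3), 2) = Rational(2704, 9)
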